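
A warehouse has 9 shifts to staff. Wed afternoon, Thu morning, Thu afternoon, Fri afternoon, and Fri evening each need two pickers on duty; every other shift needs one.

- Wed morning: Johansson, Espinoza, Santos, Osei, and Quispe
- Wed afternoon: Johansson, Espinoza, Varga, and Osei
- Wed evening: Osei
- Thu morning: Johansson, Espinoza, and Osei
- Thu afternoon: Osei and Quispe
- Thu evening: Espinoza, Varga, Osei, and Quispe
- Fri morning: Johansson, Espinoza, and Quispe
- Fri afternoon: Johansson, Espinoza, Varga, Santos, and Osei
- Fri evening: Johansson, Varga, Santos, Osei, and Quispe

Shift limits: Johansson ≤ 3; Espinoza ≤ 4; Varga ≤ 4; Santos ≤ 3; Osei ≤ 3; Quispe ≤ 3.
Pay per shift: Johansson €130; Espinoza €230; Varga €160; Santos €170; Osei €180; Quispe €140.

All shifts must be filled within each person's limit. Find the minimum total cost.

Wed evening can only be covered by Osei, so that assignment is forced.
Thu afternoon can only be covered by Osei and Quispe, so that assignment is forced.
Picking the cheapest available picker for each shift independently would cost €2060, but that ignores the shift limits.
An optimal schedule: Wed morning→Quispe, Wed afternoon→Johansson+Varga, Wed evening→Osei, Thu morning→Johansson+Osei, Thu afternoon→Quispe+Osei, Thu evening→Varga, Fri morning→Johansson, Fri afternoon→Varga+Santos, Fri evening→Quispe+Varga.
Total: 140 + 130 + 160 + 180 + 130 + 180 + 140 + 180 + 160 + 130 + 160 + 170 + 140 + 160 = €2160.

€2160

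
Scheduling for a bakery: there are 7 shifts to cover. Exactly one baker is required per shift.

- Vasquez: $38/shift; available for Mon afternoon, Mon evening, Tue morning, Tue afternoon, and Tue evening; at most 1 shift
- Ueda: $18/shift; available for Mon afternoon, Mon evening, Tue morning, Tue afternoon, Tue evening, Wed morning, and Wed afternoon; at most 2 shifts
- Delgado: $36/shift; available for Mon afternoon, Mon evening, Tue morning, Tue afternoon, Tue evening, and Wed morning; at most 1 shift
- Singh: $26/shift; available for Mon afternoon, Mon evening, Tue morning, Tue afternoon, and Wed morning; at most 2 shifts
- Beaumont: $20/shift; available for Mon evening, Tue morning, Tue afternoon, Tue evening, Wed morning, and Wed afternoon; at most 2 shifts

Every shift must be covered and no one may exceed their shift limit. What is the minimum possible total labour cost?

Picking the cheapest available baker for each shift independently would cost $126, but that ignores the shift limits.
An optimal schedule: Mon afternoon→Ueda, Mon evening→Singh, Tue morning→Singh, Tue afternoon→Delgado, Tue evening→Beaumont, Wed morning→Beaumont, Wed afternoon→Ueda.
Total: 18 + 26 + 26 + 36 + 20 + 20 + 18 = $164.

$164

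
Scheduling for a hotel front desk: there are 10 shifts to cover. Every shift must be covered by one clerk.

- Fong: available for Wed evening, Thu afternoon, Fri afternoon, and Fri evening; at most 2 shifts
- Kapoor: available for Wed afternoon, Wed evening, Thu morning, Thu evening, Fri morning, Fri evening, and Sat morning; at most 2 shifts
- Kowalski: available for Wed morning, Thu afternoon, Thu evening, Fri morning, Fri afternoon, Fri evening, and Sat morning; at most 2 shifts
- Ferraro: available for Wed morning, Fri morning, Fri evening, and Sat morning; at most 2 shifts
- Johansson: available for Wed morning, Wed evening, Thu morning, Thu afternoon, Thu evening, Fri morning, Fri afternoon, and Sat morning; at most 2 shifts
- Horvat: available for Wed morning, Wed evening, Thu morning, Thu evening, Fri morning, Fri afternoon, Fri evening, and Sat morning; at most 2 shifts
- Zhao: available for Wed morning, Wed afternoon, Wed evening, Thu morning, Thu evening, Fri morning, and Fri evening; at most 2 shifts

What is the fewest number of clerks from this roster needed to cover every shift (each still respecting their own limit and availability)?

10 slots to fill and no one can take more than 2, so at least ⌈10/2⌉ = 5 clerks are needed.
Fong, Kapoor, Kowalski, Ferraro, and Johansson alone can cover everything: Wed morning→Kowalski, Wed afternoon→Kapoor, Wed evening→Fong, Thu morning→Kapoor, Thu afternoon→Fong, Thu evening→Kowalski, Fri morning→Ferraro, Fri afternoon→Johansson, Fri evening→Ferraro, Sat morning→Johansson.

5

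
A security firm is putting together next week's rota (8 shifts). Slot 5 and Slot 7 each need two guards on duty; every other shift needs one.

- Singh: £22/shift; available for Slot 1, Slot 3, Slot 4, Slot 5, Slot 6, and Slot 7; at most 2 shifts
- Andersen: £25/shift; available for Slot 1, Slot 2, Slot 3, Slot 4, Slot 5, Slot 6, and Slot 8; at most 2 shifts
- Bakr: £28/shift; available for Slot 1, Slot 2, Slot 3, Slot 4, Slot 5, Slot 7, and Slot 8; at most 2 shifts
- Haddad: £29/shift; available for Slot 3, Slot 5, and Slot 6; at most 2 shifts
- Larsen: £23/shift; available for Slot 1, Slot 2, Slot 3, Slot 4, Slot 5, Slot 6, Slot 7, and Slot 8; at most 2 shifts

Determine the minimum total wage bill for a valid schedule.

Picking the cheapest available guard for each shift independently would cost £224, but that ignores the shift limits.
An optimal schedule: Slot 1→Singh, Slot 2→Andersen, Slot 3→Larsen, Slot 4→Bakr, Slot 5→Haddad+Larsen, Slot 6→Haddad, Slot 7→Singh+Bakr, Slot 8→Andersen.
Total: 22 + 25 + 23 + 28 + 29 + 23 + 29 + 22 + 28 + 25 = £254.

£254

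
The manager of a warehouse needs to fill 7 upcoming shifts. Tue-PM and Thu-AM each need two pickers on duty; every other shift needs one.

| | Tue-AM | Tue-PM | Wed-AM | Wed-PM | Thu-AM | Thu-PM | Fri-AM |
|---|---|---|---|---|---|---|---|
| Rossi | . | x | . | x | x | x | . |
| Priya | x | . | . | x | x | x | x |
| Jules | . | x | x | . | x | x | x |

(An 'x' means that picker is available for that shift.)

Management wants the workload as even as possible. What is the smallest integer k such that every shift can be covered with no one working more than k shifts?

With 3 pickers and 9 worker-slots to fill, someone must work at least ⌈9/3⌉ = 3 shifts, so k ≥ 3.
k = 3 works: Tue-AM→Priya, Tue-PM→Rossi+Jules, Wed-AM→Jules, Wed-PM→Rossi, Thu-AM→Rossi+Priya, Thu-PM→Jules, Fri-AM→Priya.
Loads: Rossi 3, Priya 3, Jules 3 — all ≤ 3.

3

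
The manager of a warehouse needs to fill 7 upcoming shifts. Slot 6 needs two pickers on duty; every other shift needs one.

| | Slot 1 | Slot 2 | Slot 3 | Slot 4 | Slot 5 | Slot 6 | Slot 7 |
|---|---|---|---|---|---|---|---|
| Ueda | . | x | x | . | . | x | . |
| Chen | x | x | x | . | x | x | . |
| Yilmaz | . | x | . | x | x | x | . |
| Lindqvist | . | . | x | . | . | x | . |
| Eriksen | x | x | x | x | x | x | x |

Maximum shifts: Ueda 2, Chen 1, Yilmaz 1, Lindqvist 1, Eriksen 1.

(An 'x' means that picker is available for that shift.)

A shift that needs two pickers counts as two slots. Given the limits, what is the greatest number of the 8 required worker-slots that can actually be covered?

Total capacity across all pickers is 2+1+1+1+1 = 6, and 8 slots are needed, so at most 6 can be filled.
An assignment achieving 6: Slot 1→Chen, Slot 2→Ueda, Slot 3→Ueda, Slot 4→Yilmaz, Slot 6→Lindqvist, Slot 7→Eriksen.
Loads: Ueda 2/2, Chen 1/1, Yilmaz 1/1, Lindqvist 1/1, Eriksen 1/1.

6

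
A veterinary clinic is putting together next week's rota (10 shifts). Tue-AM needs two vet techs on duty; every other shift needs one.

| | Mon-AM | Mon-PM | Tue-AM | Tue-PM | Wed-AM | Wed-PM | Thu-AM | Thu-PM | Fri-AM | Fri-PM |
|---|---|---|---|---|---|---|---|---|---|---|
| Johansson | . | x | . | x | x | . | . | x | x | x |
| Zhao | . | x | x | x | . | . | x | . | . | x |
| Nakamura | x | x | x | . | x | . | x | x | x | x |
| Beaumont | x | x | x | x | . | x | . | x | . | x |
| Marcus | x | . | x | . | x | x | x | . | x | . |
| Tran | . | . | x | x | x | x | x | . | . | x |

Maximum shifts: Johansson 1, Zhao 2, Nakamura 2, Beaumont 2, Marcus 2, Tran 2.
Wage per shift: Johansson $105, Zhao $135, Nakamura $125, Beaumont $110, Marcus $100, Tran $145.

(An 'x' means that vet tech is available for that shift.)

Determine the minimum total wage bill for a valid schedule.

Picking the cheapest available vet tech for each shift independently would cost $1130, but that ignores the shift limits.
An optimal schedule: Mon-AM→Nakamura, Mon-PM→Zhao, Tue-AM→Beaumont+Tran, Tue-PM→Zhao, Wed-AM→Marcus, Wed-PM→Beaumont, Thu-AM→Marcus, Thu-PM→Johansson, Fri-AM→Nakamura, Fri-PM→Tran.
Total: 125 + 135 + 110 + 145 + 135 + 100 + 110 + 100 + 105 + 125 + 145 = $1335.

$1335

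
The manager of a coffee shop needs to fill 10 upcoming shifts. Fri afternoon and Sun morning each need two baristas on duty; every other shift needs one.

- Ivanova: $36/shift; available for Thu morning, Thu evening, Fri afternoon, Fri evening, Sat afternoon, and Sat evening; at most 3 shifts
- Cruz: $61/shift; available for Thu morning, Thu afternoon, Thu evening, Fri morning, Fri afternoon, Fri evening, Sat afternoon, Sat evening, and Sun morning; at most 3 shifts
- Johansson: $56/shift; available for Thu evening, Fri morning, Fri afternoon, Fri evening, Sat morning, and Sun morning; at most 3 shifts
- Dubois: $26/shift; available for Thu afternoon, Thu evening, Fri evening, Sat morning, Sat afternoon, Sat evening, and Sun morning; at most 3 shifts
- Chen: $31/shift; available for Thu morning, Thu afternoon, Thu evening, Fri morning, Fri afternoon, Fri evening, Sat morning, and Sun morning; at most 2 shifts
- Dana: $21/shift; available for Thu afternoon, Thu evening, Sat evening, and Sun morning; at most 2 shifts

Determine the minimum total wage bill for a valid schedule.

$402

Picking the cheapest available barista for each shift independently would cost $317, but that ignores the shift limits.
An optimal schedule: Thu morning→Chen, Thu afternoon→Dana, Thu evening→Ivanova, Fri morning→Chen, Fri afternoon→Ivanova+Johansson, Fri evening→Ivanova, Sat morning→Dubois, Sat afternoon→Dubois, Sat evening→Dana, Sun morning→Dubois+Johansson.
Total: 31 + 21 + 36 + 31 + 36 + 56 + 36 + 26 + 26 + 21 + 26 + 56 = $402.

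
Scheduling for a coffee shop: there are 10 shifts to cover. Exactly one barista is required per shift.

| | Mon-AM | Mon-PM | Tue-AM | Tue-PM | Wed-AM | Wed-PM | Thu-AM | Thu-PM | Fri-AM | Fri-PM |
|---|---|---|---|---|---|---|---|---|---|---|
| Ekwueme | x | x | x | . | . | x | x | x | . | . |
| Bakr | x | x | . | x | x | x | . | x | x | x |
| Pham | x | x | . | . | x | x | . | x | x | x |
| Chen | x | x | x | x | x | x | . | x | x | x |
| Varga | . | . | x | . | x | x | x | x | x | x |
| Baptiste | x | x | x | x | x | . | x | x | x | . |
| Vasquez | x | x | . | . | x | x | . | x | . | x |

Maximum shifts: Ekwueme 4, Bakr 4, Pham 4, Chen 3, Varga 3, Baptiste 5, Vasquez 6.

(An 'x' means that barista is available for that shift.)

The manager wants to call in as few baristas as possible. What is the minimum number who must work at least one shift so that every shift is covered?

10 slots to fill and no one can take more than 6, so at least ⌈10/6⌉ = 2 baristas are needed.
Baptiste and Vasquez alone can cover everything: Mon-AM→Baptiste, Mon-PM→Vasquez, Tue-AM→Baptiste, Tue-PM→Baptiste, Wed-AM→Vasquez, Wed-PM→Vasquez, Thu-AM→Baptiste, Thu-PM→Vasquez, Fri-AM→Baptiste, Fri-PM→Vasquez.

2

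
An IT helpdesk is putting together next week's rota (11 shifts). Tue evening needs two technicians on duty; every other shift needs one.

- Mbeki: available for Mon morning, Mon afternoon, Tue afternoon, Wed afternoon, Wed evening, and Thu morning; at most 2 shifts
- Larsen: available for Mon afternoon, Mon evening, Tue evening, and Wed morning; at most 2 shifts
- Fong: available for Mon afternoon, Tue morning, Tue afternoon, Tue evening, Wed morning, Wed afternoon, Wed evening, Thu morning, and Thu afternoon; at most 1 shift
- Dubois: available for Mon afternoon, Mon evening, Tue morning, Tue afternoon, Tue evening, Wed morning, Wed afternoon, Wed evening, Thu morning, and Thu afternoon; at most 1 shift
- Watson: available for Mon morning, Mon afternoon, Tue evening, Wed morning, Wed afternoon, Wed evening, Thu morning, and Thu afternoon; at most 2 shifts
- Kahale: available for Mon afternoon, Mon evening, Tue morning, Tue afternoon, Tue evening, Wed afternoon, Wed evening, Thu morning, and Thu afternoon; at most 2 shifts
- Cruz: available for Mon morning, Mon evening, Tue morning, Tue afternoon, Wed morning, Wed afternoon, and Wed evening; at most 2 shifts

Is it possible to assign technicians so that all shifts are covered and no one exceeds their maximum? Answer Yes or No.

Yes

One valid schedule: Mon morning→Mbeki, Mon afternoon→Kahale, Mon evening→Larsen, Tue morning→Fong, Tue afternoon→Mbeki, Tue evening→Watson+Kahale, Wed morning→Larsen, Wed afternoon→Cruz, Wed evening→Cruz, Thu morning→Watson, Thu afternoon→Dubois.
Loads: Mbeki 2/2, Larsen 2/2, Fong 1/1, Dubois 1/1, Watson 2/2, Kahale 2/2, Cruz 2/2 — all within limits.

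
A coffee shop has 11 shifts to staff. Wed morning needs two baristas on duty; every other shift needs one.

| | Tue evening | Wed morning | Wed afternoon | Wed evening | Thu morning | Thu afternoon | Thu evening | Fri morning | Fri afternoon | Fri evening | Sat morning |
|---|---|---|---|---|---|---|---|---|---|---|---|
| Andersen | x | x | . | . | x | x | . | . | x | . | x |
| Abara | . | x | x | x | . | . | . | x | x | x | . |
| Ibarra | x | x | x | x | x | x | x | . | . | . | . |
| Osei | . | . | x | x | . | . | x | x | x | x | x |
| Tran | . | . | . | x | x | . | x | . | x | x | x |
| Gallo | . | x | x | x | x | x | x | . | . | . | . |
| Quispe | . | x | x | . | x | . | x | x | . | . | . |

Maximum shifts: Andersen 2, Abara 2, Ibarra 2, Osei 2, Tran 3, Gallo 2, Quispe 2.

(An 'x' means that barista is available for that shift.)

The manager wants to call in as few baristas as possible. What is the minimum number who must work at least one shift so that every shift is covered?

6

12 slots to fill and no one can take more than 3, so at least ⌈12/3⌉ = 4 baristas are needed.
Any 5 baristas together have capacity at most 3+2+2+2+2 = 11 < 12 slots, so 5 can never suffice.
Andersen, Abara, Ibarra, Osei, Tran, and Gallo alone can cover everything: Tue evening→Andersen, Wed morning→Ibarra+Gallo, Wed afternoon→Ibarra, Wed evening→Tran, Thu morning→Tran, Thu afternoon→Andersen, Thu evening→Osei, Fri morning→Abara, Fri afternoon→Tran, Fri evening→Abara, Sat morning→Osei.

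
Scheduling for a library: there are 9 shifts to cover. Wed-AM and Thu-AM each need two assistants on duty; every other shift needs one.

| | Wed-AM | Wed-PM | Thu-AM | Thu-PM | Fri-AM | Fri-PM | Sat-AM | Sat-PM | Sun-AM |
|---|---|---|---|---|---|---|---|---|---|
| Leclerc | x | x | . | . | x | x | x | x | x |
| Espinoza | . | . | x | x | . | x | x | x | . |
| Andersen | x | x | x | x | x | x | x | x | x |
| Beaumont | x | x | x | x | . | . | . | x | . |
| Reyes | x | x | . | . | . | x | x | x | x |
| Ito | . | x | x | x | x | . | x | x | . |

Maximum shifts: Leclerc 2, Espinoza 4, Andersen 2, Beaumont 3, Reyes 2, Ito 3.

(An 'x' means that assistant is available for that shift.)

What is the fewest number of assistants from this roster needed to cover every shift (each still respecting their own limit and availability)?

11 slots to fill and no one can take more than 4, so at least ⌈11/4⌉ = 3 assistants are needed.
Any 3 assistants together have capacity at most 4+3+3 = 10 < 11 slots, so 3 can never suffice.
Leclerc, Espinoza, Andersen, and Beaumont alone can cover everything: Wed-AM→Andersen+Beaumont, Wed-PM→Andersen, Thu-AM→Espinoza+Beaumont, Thu-PM→Espinoza, Fri-AM→Leclerc, Fri-PM→Espinoza, Sat-AM→Espinoza, Sat-PM→Beaumont, Sun-AM→Leclerc.

4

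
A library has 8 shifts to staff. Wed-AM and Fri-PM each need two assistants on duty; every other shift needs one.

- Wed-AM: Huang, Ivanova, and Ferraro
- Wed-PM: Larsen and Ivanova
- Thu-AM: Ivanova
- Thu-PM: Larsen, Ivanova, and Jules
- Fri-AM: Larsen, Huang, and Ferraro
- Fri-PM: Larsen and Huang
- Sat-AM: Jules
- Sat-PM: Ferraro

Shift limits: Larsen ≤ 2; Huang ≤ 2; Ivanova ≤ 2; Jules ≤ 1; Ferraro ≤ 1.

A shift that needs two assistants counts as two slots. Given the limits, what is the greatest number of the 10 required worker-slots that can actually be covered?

8

Total capacity across all assistants is 2+2+2+1+1 = 8, and 10 slots are needed, so at most 8 can be filled.
An assignment achieving 8: Wed-AM→Huang+Ivanova, Wed-PM→Larsen, Thu-AM→Ivanova, Fri-PM→Larsen+Huang, Sat-AM→Jules, Sat-PM→Ferraro.
Loads: Larsen 2/2, Huang 2/2, Ivanova 2/2, Jules 1/1, Ferraro 1/1.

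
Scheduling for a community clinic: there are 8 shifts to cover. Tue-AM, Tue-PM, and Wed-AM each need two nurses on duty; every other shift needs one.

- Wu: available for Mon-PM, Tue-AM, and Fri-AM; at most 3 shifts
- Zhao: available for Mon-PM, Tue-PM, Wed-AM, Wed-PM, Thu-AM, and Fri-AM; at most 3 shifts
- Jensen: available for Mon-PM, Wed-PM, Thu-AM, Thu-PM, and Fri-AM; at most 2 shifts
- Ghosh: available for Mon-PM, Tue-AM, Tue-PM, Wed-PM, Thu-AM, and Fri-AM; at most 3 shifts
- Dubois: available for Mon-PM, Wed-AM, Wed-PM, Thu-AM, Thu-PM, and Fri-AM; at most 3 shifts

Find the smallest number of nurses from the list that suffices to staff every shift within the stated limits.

11 slots to fill and no one can take more than 3, so at least ⌈11/3⌉ = 4 nurses are needed.
Wu, Zhao, Ghosh, and Dubois alone can cover everything: Mon-PM→Wu, Tue-AM→Wu+Ghosh, Tue-PM→Zhao+Ghosh, Wed-AM→Zhao+Dubois, Wed-PM→Zhao, Thu-AM→Ghosh, Thu-PM→Dubois, Fri-AM→Wu.

4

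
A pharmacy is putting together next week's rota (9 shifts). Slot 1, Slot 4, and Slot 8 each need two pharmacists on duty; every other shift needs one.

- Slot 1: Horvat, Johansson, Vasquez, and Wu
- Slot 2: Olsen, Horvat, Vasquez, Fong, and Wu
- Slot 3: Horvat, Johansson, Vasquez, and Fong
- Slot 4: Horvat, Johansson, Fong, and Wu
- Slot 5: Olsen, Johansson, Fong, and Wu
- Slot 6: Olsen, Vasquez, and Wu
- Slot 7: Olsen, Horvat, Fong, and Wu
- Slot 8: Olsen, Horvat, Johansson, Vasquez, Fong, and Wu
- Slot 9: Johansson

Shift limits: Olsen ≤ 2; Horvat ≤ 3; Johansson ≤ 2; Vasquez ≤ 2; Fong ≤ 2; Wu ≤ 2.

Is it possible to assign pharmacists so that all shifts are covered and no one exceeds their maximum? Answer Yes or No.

Slot 9 can only be covered by Johansson, so that assignment is forced.
One valid schedule: Slot 1→Johansson+Vasquez, Slot 2→Horvat, Slot 3→Horvat, Slot 4→Fong+Wu, Slot 5→Olsen, Slot 6→Olsen, Slot 7→Horvat, Slot 8→Vasquez+Fong, Slot 9→Johansson.
Loads: Olsen 2/2, Horvat 3/3, Johansson 2/2, Vasquez 2/2, Fong 2/2, Wu 1/2 — all within limits.

Yes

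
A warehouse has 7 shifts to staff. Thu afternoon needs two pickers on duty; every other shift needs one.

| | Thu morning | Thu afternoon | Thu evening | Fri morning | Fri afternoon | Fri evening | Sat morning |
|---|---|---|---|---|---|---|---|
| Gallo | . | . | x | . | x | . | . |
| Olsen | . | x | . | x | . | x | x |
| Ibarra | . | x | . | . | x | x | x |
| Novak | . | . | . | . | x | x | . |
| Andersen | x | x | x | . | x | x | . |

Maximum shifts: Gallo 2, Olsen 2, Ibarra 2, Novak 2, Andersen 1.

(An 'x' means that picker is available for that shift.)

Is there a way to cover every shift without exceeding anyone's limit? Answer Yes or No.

Yes

Thu morning can only be covered by Andersen, so that assignment is forced.
Fri morning can only be covered by Olsen, so that assignment is forced.
One valid schedule: Thu morning→Andersen, Thu afternoon→Olsen+Ibarra, Thu evening→Gallo, Fri morning→Olsen, Fri afternoon→Gallo, Fri evening→Novak, Sat morning→Ibarra.
Loads: Gallo 2/2, Olsen 2/2, Ibarra 2/2, Novak 1/2, Andersen 1/1 — all within limits.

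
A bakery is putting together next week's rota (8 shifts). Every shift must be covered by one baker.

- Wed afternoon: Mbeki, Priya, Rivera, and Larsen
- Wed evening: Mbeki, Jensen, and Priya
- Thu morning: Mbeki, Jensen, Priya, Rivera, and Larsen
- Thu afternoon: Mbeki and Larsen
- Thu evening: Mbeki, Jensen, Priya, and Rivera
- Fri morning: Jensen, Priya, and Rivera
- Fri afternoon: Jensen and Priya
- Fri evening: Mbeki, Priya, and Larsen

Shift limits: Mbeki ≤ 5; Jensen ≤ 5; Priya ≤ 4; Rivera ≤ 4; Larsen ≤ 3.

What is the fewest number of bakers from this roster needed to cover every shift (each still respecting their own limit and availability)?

8 slots to fill and no one can take more than 5, so at least ⌈8/5⌉ = 2 bakers are needed.
Mbeki and Jensen alone can cover everything: Wed afternoon→Mbeki, Wed evening→Mbeki, Thu morning→Mbeki, Thu afternoon→Mbeki, Thu evening→Jensen, Fri morning→Jensen, Fri afternoon→Jensen, Fri evening→Mbeki.

2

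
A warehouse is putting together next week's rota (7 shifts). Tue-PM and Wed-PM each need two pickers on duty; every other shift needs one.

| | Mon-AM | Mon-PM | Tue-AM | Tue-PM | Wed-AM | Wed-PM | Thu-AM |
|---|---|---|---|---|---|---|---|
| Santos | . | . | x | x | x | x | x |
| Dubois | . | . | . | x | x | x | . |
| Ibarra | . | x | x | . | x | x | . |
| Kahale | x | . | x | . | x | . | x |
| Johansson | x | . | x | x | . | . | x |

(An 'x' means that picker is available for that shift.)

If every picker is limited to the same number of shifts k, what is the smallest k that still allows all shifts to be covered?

2

With 5 pickers and 9 worker-slots to fill, someone must work at least ⌈9/5⌉ = 2 shifts, so k ≥ 2.
k = 2 works: Mon-AM→Kahale, Mon-PM→Ibarra, Tue-AM→Johansson, Tue-PM→Santos+Dubois, Wed-AM→Ibarra, Wed-PM→Santos+Dubois, Thu-AM→Kahale.
Loads: Santos 2, Dubois 2, Ibarra 2, Kahale 2, Johansson 1 — all ≤ 2.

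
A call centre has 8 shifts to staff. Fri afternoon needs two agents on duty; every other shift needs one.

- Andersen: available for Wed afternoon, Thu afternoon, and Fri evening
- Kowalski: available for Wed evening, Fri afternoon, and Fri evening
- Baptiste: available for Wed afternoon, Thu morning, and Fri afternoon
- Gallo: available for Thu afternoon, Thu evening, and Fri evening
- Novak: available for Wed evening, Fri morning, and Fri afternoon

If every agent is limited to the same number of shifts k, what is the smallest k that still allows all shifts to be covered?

2

With 5 agents and 9 worker-slots to fill, someone must work at least ⌈9/5⌉ = 2 shifts, so k ≥ 2.
k = 2 works: Wed afternoon→Andersen, Wed evening→Kowalski, Thu morning→Baptiste, Thu afternoon→Andersen, Thu evening→Gallo, Fri morning→Novak, Fri afternoon→Kowalski+Baptiste, Fri evening→Gallo.
Loads: Andersen 2, Kowalski 2, Baptiste 2, Gallo 2, Novak 1 — all ≤ 2.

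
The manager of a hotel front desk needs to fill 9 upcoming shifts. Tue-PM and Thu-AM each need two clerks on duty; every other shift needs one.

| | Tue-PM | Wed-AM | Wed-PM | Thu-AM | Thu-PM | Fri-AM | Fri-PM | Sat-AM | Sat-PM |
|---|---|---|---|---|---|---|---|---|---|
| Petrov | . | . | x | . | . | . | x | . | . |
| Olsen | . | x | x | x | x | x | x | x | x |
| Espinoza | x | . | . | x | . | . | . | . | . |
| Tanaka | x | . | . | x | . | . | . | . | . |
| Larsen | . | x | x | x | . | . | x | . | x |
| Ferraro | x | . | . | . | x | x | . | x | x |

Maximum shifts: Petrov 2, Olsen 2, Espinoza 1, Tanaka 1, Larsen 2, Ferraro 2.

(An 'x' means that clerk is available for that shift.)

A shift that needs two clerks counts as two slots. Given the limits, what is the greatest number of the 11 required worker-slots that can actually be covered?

10

Total capacity across all clerks is 2+2+1+1+2+2 = 10, and 11 slots are needed, so at most 10 can be filled.
An assignment achieving 10: Tue-PM→Espinoza+Tanaka, Wed-AM→Olsen, Wed-PM→Petrov, Thu-AM→Larsen, Thu-PM→Olsen, Fri-AM→Ferraro, Fri-PM→Petrov, Sat-AM→Ferraro, Sat-PM→Larsen.
Loads: Petrov 2/2, Olsen 2/2, Espinoza 1/1, Tanaka 1/1, Larsen 2/2, Ferraro 2/2.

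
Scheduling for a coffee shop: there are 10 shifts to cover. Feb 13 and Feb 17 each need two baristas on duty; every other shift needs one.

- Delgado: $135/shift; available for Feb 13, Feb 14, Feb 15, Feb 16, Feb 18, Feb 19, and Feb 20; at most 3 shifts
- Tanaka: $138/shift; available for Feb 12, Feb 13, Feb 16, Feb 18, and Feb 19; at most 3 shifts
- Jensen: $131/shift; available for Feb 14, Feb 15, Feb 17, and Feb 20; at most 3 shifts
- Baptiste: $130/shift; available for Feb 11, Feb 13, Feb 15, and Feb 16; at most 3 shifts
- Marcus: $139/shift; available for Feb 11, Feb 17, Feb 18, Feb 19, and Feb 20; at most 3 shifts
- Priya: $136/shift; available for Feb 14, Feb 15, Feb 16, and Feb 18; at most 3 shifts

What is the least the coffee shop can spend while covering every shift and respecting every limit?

$1601

Feb 12 can only be covered by Tanaka, so that assignment is forced.
Feb 17 can only be covered by Jensen and Marcus, so that assignment is forced.
Picking the cheapest available barista for each shift independently would cost $1595, but that ignores the shift limits.
An optimal schedule: Feb 11→Baptiste, Feb 12→Tanaka, Feb 13→Baptiste+Delgado, Feb 14→Jensen, Feb 15→Baptiste, Feb 16→Delgado, Feb 17→Jensen+Marcus, Feb 18→Priya, Feb 19→Delgado, Feb 20→Jensen.
Total: 130 + 138 + 130 + 135 + 131 + 130 + 135 + 131 + 139 + 136 + 135 + 131 = $1601.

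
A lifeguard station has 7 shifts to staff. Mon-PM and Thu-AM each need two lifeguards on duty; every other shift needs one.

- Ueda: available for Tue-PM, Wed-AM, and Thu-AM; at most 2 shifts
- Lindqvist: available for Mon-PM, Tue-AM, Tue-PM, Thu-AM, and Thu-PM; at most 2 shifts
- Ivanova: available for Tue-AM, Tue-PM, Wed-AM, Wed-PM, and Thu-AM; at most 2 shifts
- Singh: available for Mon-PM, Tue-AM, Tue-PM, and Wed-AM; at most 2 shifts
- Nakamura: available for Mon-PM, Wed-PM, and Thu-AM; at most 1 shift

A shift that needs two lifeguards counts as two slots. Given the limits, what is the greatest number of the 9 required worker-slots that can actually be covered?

Total capacity across all lifeguards is 2+2+2+2+1 = 9, and 9 slots are needed, so at most 9 can be filled.
An assignment achieving 9: Mon-PM→Lindqvist+Singh, Tue-AM→Ivanova, Tue-PM→Singh, Wed-AM→Ueda, Wed-PM→Ivanova, Thu-AM→Ueda+Nakamura, Thu-PM→Lindqvist.
Loads: Ueda 2/2, Lindqvist 2/2, Ivanova 2/2, Singh 2/2, Nakamura 1/1.

9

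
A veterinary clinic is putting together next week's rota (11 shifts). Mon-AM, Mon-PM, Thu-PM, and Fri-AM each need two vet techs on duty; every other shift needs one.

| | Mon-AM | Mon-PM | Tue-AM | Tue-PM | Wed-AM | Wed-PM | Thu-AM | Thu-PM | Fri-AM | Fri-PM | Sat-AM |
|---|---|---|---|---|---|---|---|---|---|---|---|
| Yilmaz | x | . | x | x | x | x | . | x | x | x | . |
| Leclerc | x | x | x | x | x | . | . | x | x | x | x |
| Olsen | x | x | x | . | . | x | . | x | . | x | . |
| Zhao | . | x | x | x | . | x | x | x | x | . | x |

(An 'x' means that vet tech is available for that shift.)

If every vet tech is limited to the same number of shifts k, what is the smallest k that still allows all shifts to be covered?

4

With 4 vet techs and 15 worker-slots to fill, someone must work at least ⌈15/4⌉ = 4 shifts, so k ≥ 4.
k = 4 works: Mon-AM→Yilmaz+Leclerc, Mon-PM→Leclerc+Olsen, Tue-AM→Olsen, Tue-PM→Yilmaz, Wed-AM→Yilmaz, Wed-PM→Yilmaz, Thu-AM→Zhao, Thu-PM→Olsen+Zhao, Fri-AM→Leclerc+Zhao, Fri-PM→Olsen, Sat-AM→Leclerc.
Loads: Yilmaz 4, Leclerc 4, Olsen 4, Zhao 3 — all ≤ 4.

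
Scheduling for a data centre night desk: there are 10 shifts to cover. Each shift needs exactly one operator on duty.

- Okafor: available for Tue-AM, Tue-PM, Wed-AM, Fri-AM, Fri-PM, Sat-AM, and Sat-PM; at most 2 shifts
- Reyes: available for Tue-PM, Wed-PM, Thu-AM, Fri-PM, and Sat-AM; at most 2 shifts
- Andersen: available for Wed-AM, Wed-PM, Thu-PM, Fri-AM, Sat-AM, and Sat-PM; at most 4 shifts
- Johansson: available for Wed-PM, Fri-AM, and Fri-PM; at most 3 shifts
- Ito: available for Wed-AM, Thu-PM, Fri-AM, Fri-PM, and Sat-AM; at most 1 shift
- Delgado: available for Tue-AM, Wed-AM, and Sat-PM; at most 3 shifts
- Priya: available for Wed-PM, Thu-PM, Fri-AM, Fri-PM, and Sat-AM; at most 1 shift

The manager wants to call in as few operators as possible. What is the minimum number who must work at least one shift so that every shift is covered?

4

10 slots to fill and no one can take more than 4, so at least ⌈10/4⌉ = 3 operators are needed.
No set of 3 operators can cover every shift (each such set leaves at least one shift with no one available or exceeds a cap).
Okafor, Reyes, Andersen, and Johansson alone can cover everything: Tue-AM→Okafor, Tue-PM→Okafor, Wed-AM→Andersen, Wed-PM→Reyes, Thu-AM→Reyes, Thu-PM→Andersen, Fri-AM→Johansson, Fri-PM→Johansson, Sat-AM→Andersen, Sat-PM→Andersen.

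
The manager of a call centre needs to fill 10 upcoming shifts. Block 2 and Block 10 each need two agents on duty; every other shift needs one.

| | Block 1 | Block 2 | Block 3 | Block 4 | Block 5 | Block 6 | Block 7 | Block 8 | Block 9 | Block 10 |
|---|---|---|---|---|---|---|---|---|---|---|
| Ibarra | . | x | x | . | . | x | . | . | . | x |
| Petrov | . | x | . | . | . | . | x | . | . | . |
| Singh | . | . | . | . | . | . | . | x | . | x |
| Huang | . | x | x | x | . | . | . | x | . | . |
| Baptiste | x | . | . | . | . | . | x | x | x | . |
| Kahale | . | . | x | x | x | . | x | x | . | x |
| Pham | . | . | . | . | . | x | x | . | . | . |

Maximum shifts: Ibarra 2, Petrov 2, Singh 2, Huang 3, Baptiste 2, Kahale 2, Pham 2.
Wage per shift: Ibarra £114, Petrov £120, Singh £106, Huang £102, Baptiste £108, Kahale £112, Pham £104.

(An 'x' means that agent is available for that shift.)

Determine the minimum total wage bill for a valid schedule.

£1280

Block 1 can only be covered by Baptiste, so that assignment is forced.
Block 5 can only be covered by Kahale, so that assignment is forced.
Block 9 can only be covered by Baptiste, so that assignment is forced.
Picking the cheapest available agent for each shift independently would cost £1276, but that ignores the shift limits.
An optimal schedule: Block 1→Baptiste, Block 2→Huang+Ibarra, Block 3→Huang, Block 4→Huang, Block 5→Kahale, Block 6→Pham, Block 7→Pham, Block 8→Singh, Block 9→Baptiste, Block 10→Singh+Kahale.
Total: 108 + 102 + 114 + 102 + 102 + 112 + 104 + 104 + 106 + 108 + 106 + 112 = £1280.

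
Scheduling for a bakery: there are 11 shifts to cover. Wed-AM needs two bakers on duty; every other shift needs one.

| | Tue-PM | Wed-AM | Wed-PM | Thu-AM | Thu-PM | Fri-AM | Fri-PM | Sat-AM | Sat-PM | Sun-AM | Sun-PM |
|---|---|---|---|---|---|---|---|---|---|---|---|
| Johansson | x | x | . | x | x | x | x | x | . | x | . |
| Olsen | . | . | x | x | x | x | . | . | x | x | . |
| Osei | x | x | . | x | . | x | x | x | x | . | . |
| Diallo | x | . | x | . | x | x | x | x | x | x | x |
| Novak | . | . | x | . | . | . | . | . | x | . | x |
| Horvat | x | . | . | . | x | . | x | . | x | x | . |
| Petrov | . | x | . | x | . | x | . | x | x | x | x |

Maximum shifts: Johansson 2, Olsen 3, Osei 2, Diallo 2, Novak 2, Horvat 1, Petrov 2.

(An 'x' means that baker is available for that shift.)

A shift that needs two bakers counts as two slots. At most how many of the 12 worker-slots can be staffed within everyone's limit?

12

Total capacity across all bakers is 2+3+2+2+2+1+2 = 14, and 12 slots are needed, so at most 12 can be filled.
An assignment achieving 12: Tue-PM→Johansson, Wed-AM→Johansson+Osei, Wed-PM→Olsen, Thu-AM→Olsen, Thu-PM→Olsen, Fri-AM→Petrov, Fri-PM→Osei, Sat-AM→Diallo, Sat-PM→Novak, Sun-AM→Horvat, Sun-PM→Diallo.
Loads: Johansson 2/2, Olsen 3/3, Osei 2/2, Diallo 2/2, Novak 1/2, Horvat 1/1, Petrov 1/2.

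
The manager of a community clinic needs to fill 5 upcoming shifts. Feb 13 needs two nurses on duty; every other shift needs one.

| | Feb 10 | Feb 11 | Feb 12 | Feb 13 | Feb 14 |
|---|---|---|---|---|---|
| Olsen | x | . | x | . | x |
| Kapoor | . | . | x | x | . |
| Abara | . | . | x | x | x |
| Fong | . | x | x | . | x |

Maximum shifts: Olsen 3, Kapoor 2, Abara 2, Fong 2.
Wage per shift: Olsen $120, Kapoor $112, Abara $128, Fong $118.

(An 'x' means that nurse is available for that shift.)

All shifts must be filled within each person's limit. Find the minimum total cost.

Feb 10 can only be covered by Olsen, so that assignment is forced.
Feb 11 can only be covered by Fong, so that assignment is forced.
Feb 13 can only be covered by Kapoor and Abara, so that assignment is forced.
Picking the cheapest available nurse for each shift independently would cost $708, and that bound is achievable.
An optimal schedule: Feb 10→Olsen, Feb 11→Fong, Feb 12→Kapoor, Feb 13→Kapoor+Abara, Feb 14→Fong.
Total: 120 + 118 + 112 + 112 + 128 + 118 = $708.

$708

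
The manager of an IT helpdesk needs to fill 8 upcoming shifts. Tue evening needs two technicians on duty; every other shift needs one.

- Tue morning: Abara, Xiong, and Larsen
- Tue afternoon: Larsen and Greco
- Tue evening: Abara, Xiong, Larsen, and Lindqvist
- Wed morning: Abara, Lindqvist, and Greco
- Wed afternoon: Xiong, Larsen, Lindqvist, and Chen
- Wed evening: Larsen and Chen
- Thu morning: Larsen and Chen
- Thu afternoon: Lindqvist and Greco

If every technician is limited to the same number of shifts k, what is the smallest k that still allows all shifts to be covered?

With 6 technicians and 9 worker-slots to fill, someone must work at least ⌈9/6⌉ = 2 shifts, so k ≥ 2.
k = 2 works: Tue morning→Abara, Tue afternoon→Larsen, Tue evening→Xiong+Lindqvist, Wed morning→Abara, Wed afternoon→Xiong, Wed evening→Larsen, Thu morning→Chen, Thu afternoon→Lindqvist.
Loads: Abara 2, Xiong 2, Larsen 2, Lindqvist 2, Chen 1, Greco 0 — all ≤ 2.

2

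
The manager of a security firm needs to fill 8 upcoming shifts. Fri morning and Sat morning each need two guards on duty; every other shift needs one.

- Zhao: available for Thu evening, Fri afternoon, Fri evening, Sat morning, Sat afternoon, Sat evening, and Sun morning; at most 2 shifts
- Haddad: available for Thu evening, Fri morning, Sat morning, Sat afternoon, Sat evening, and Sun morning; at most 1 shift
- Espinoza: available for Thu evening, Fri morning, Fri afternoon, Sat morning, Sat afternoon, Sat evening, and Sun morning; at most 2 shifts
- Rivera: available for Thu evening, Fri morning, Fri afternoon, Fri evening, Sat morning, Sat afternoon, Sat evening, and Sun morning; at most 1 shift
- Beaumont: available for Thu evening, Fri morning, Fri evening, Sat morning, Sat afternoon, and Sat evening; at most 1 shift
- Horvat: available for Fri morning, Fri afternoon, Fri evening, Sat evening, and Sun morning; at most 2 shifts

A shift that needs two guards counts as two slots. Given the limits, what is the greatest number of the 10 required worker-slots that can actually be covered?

Total capacity across all guards is 2+1+2+1+1+2 = 9, and 10 slots are needed, so at most 9 can be filled.
An assignment achieving 9: Thu evening→Haddad, Fri morning→Espinoza+Rivera, Fri afternoon→Zhao, Fri evening→Zhao, Sat morning→Espinoza+Beaumont, Sat evening→Horvat, Sun morning→Horvat.
Loads: Zhao 2/2, Haddad 1/1, Espinoza 2/2, Rivera 1/1, Beaumont 1/1, Horvat 2/2.

9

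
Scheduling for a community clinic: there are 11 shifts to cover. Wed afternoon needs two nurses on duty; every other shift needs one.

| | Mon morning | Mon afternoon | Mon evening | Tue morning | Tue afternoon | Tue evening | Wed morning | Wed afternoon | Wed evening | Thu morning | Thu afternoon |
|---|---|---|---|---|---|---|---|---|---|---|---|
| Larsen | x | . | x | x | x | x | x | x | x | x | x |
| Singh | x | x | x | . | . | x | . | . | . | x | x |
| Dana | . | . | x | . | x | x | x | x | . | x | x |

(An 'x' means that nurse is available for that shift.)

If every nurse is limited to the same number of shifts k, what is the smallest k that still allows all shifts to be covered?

4

With 3 nurses and 12 worker-slots to fill, someone must work at least ⌈12/3⌉ = 4 shifts, so k ≥ 4.
k = 4 works: Mon morning→Larsen, Mon afternoon→Singh, Mon evening→Singh, Tue morning→Larsen, Tue afternoon→Dana, Tue evening→Singh, Wed morning→Dana, Wed afternoon→Larsen+Dana, Wed evening→Larsen, Thu morning→Singh, Thu afternoon→Dana.
Loads: Larsen 4, Singh 4, Dana 4 — all ≤ 4.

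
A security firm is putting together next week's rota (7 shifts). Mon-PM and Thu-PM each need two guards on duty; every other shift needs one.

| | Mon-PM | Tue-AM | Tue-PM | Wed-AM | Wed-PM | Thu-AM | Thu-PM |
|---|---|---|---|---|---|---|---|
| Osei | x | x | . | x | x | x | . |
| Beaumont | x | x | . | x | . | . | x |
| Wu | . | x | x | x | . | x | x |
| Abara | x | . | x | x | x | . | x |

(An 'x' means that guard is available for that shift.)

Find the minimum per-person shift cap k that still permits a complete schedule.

With 4 guards and 9 worker-slots to fill, someone must work at least ⌈9/4⌉ = 3 shifts, so k ≥ 3.
k = 3 works: Mon-PM→Osei+Beaumont, Tue-AM→Beaumont, Tue-PM→Wu, Wed-AM→Wu, Wed-PM→Osei, Thu-AM→Osei, Thu-PM→Beaumont+Wu.
Loads: Osei 3, Beaumont 3, Wu 3, Abara 0 — all ≤ 3.

3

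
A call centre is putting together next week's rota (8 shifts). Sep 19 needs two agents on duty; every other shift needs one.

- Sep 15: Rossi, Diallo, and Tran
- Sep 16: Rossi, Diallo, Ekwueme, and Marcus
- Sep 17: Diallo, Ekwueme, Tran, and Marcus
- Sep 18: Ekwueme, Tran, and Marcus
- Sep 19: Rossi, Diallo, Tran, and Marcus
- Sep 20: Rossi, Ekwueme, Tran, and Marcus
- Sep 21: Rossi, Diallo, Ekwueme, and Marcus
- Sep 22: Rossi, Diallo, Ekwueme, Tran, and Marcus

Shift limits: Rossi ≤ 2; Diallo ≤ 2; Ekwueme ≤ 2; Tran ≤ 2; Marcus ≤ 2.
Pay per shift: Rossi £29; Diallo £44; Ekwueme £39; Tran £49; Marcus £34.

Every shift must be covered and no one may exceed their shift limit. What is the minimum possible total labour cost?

Picking the cheapest available agent for each shift independently would cost £276, but that ignores the shift limits.
An optimal schedule: Sep 15→Rossi, Sep 16→Rossi, Sep 17→Marcus, Sep 18→Marcus, Sep 19→Diallo+Tran, Sep 20→Ekwueme, Sep 21→Ekwueme, Sep 22→Diallo.
Total: 29 + 29 + 34 + 34 + 44 + 49 + 39 + 39 + 44 = £341.

£341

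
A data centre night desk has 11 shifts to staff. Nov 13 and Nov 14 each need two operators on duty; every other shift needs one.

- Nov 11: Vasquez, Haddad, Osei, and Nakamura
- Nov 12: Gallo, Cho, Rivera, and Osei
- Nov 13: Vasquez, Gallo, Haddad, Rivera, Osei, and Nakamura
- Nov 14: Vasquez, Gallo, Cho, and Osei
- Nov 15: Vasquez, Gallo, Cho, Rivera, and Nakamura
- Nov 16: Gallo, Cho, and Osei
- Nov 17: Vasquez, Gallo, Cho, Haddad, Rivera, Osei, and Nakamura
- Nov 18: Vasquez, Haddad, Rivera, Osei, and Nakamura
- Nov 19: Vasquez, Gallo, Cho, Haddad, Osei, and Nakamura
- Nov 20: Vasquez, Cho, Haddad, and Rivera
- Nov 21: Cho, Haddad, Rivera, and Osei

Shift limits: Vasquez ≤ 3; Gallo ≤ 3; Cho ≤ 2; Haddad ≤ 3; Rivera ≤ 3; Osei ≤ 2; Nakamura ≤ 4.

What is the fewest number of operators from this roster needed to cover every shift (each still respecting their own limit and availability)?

4

13 slots to fill and no one can take more than 4, so at least ⌈13/4⌉ = 4 operators are needed.
Vasquez, Gallo, Haddad, and Nakamura alone can cover everything: Nov 11→Vasquez, Nov 12→Gallo, Nov 13→Haddad+Nakamura, Nov 14→Vasquez+Gallo, Nov 15→Nakamura, Nov 16→Gallo, Nov 17→Nakamura, Nov 18→Haddad, Nov 19→Nakamura, Nov 20→Vasquez, Nov 21→Haddad.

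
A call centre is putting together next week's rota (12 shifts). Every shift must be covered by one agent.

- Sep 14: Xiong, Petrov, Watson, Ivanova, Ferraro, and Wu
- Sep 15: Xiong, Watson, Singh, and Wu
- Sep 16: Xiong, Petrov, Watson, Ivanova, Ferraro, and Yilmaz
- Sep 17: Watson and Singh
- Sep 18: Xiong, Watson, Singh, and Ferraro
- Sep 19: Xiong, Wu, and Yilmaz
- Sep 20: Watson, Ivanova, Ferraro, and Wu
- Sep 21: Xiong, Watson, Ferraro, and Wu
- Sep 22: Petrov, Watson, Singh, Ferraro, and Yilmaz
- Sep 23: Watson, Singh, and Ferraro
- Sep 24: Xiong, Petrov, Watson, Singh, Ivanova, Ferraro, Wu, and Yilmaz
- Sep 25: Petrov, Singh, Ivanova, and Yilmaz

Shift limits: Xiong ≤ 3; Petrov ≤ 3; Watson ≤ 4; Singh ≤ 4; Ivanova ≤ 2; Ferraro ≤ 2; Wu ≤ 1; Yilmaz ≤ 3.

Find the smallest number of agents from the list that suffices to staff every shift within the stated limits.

12 slots to fill and no one can take more than 4, so at least ⌈12/4⌉ = 3 agents are needed.
Any 3 agents together have capacity at most 4+4+3 = 11 < 12 slots, so 3 can never suffice.
Xiong, Petrov, Watson, and Singh alone can cover everything: Sep 14→Xiong, Sep 15→Watson, Sep 16→Petrov, Sep 17→Watson, Sep 18→Singh, Sep 19→Xiong, Sep 20→Watson, Sep 21→Xiong, Sep 22→Petrov, Sep 23→Watson, Sep 24→Singh, Sep 25→Petrov.

4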